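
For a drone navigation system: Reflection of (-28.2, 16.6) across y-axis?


Reflection over y-axis: (x,y) -> (-x,y)
(-28.2, 16.6) -> (28.2, 16.6)

(28.2, 16.6)


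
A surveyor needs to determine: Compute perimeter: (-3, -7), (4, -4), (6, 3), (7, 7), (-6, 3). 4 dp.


Sides: (-3, -7)->(4, -4): sqrt(58) = 7.615773, (4, -4)->(6, 3): sqrt(53) = 7.28011, (6, 3)->(7, 7): sqrt(17) = 4.123106, (7, 7)->(-6, 3): sqrt(185) = 13.601471, (-6, 3)->(-3, -7): sqrt(109) = 10.440307
Sum = 43.060767
Perimeter = 43.0608

43.0608


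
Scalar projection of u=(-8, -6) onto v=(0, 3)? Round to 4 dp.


u.v = -18, |v| = sqrt(9) = 3
Scalar projection = u.v / |v| = -18 / sqrt(9) = -6

-6


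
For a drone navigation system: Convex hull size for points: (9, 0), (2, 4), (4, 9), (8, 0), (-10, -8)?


Convex hull vertices (CCW): (-10, -8), (9, 0), (4, 9)
Count = 3

3


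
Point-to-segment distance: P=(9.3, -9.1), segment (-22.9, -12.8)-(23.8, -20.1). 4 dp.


Project P onto AB: t = 0.661 (clamped to [0,1])
Closest point on segment: (7.9674, -17.6251)
Distance: 8.6286

8.6286


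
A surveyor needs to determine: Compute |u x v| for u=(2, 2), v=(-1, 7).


|u x v| = |2*7 - 2*(-1)|
= |14 - (-2)| = 16

16


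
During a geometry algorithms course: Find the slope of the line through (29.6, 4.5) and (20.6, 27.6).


slope = (y2-y1)/(x2-x1) = (27.6-4.5)/(20.6-29.6) = 23.1/(-9) = -2.5667

-2.5667


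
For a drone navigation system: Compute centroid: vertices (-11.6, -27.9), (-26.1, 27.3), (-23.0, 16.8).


Centroid = ((x_A+x_B+x_C)/3, (y_A+y_B+y_C)/3)
= (((-11.6)+(-26.1)+(-23))/3, ((-27.9)+27.3+16.8)/3)
= (-20.2333, 5.4)

(-20.2333, 5.4)


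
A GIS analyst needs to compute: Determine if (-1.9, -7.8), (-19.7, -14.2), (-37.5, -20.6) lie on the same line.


Cross product: ((-19.7)-(-1.9))*((-20.6)-(-7.8)) - ((-14.2)-(-7.8))*((-37.5)-(-1.9))
= 0

Yes, collinear


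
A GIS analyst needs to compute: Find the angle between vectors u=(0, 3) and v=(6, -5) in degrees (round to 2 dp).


u.v = -15, |u| = sqrt(9) = 3, |v| = sqrt(61) = 7.8102
cos(theta) = u.v/(|u||v|) = -15/sqrt(549) = -0.640184
theta = acos(-0.640184) = 129.81 degrees

129.81 degrees


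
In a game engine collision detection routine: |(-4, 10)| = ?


|u| = sqrt((-4)^2 + 10^2) = sqrt(116) = 10.7703

10.7703


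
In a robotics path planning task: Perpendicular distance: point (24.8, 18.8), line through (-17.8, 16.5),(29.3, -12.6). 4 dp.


|cross product| = 1347.99
|line direction| = sqrt(3065.22) = 55.3644
Distance = 1347.99/sqrt(3065.22) = 24.3476

24.3476


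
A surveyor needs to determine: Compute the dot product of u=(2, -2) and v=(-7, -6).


u . v = u_x*v_x + u_y*v_y = 2*(-7) + (-2)*(-6)
= (-14) + 12 = -2

-2


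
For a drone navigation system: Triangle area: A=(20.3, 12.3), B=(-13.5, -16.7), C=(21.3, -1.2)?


Area = |x_A(y_B-y_C) + x_B(y_C-y_A) + x_C(y_A-y_B)|/2
= |(-314.65) + 182.25 + 617.7|/2
= 485.3/2 = 242.65

242.65


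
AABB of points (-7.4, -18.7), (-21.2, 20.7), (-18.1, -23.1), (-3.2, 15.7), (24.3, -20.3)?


x range: [-21.2, 24.3]
y range: [-23.1, 20.7]
Bounding box: (-21.2,-23.1) to (24.3,20.7)

(-21.2,-23.1) to (24.3,20.7)


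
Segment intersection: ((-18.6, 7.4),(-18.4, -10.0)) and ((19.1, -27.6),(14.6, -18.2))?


Cross products: d1=196.88, d2=273.3, d3=648.98, d4=572.56
d1*d2 < 0 and d3*d4 < 0? no

No, they don't intersect


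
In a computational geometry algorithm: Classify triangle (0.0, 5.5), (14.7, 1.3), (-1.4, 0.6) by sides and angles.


Side lengths squared: AB^2=233.73, BC^2=259.7, CA^2=25.97
Sorted: [25.97, 233.73, 259.7]
By sides: Scalene, By angles: Right

Scalene, Right


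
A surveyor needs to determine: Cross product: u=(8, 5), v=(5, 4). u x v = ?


u x v = u_x*v_y - u_y*v_x = 8*4 - 5*5
= 32 - 25 = 7

7


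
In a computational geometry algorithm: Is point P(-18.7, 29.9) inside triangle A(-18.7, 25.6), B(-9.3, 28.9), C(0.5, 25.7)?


Cross products: AB x AP = 40.42, BC x BP = -20.28, CA x CP = -82.56
All same sign? no

No, outside


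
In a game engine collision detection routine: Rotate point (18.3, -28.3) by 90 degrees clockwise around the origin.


90° CW: (x,y) -> (y, -x)
(18.3,-28.3) -> (-28.3, -18.3)

(-28.3, -18.3)


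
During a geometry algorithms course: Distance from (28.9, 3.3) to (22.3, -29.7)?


dx=-6.6, dy=-33
d^2 = (-6.6)^2 + (-33)^2 = 1132.56
d = sqrt(1132.56) = 33.6535

33.6535


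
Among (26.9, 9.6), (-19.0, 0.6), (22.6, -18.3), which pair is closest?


d(P0,P1) = 46.774, d(P0,P2) = 28.2294, d(P1,P2) = 45.6921
Closest: P0 and P2

Closest pair: (26.9, 9.6) and (22.6, -18.3), distance = 28.2294


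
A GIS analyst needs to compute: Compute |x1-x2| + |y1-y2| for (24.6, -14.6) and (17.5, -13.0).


|24.6-17.5| + |(-14.6)-(-13)| = 7.1 + 1.6 = 8.7

8.7


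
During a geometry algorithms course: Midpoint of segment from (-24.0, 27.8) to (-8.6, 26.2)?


M = (((-24)+(-8.6))/2, (27.8+26.2)/2)
= (-16.3, 27)

(-16.3, 27)


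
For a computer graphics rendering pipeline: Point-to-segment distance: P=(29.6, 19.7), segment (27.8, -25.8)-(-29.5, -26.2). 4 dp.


Project P onto AB: t = 0 (clamped to [0,1])
Closest point on segment: (27.8, -25.8)
Distance: 45.5356

45.5356


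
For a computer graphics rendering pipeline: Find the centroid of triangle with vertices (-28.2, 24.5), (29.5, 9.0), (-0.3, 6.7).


Centroid = ((x_A+x_B+x_C)/3, (y_A+y_B+y_C)/3)
= (((-28.2)+29.5+(-0.3))/3, (24.5+9+6.7)/3)
= (0.3333, 13.4)

(0.3333, 13.4)


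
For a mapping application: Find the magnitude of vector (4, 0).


|u| = sqrt(4^2 + 0^2) = sqrt(16) = 4

4


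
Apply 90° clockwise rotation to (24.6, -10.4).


90° CW: (x,y) -> (y, -x)
(24.6,-10.4) -> (-10.4, -24.6)

(-10.4, -24.6)


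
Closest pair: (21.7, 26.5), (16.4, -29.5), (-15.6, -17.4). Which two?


d(P0,P1) = 56.2502, d(P0,P2) = 57.6064, d(P1,P2) = 34.2113
Closest: P1 and P2

Closest pair: (16.4, -29.5) and (-15.6, -17.4), distance = 34.2113


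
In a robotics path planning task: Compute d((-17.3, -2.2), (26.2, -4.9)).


dx=43.5, dy=-2.7
d^2 = 43.5^2 + (-2.7)^2 = 1899.54
d = sqrt(1899.54) = 43.5837

43.5837


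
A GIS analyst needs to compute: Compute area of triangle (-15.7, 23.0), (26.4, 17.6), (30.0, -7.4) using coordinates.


Area = |x_A(y_B-y_C) + x_B(y_C-y_A) + x_C(y_A-y_B)|/2
= |(-392.5) + (-802.56) + 162|/2
= 1033.06/2 = 516.53

516.53


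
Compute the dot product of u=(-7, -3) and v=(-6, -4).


u . v = u_x*v_x + u_y*v_y = (-7)*(-6) + (-3)*(-4)
= 42 + 12 = 54

54


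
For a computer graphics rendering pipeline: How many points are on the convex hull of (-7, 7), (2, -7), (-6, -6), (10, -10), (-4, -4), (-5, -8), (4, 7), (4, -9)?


Convex hull vertices (CCW): (-7, 7), (-6, -6), (-5, -8), (10, -10), (4, 7)
Count = 5

5


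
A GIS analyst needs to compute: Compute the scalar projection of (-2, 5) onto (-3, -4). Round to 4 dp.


u.v = -14, |v| = sqrt(25) = 5
Scalar projection = u.v / |v| = -14 / sqrt(25) = -2.8

-2.8


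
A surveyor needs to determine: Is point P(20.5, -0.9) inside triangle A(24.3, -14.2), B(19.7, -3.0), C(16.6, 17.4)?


Cross products: AB x AP = -18.62, BC x BP = -22.83, CA x CP = -17.67
All same sign? yes

Yes, inside


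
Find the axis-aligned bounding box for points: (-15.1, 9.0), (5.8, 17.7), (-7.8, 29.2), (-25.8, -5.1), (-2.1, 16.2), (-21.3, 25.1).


x range: [-25.8, 5.8]
y range: [-5.1, 29.2]
Bounding box: (-25.8,-5.1) to (5.8,29.2)

(-25.8,-5.1) to (5.8,29.2)


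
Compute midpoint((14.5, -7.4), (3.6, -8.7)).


M = ((14.5+3.6)/2, ((-7.4)+(-8.7))/2)
= (9.05, -8.05)

(9.05, -8.05)


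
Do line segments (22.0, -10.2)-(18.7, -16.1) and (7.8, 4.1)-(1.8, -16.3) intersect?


Cross products: d1=375.48, d2=343.56, d3=-130.97, d4=-99.05
d1*d2 < 0 and d3*d4 < 0? no

No, they don't intersect


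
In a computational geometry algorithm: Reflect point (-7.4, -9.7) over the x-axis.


Reflection over x-axis: (x,y) -> (x,-y)
(-7.4, -9.7) -> (-7.4, 9.7)

(-7.4, 9.7)


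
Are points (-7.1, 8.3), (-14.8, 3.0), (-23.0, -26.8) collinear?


Cross product: ((-14.8)-(-7.1))*((-26.8)-8.3) - (3-8.3)*((-23)-(-7.1))
= 186

No, not collinear


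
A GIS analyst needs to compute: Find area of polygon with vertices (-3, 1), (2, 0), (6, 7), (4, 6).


Shoelace sum: ((-3)*0 - 2*1) + (2*7 - 6*0) + (6*6 - 4*7) + (4*1 - (-3)*6)
= 42
Area = |42|/2 = 21

21


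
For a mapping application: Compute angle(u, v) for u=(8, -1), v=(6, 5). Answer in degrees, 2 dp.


u.v = 43, |u| = sqrt(65) = 8.0623, |v| = sqrt(61) = 7.8102
cos(theta) = u.v/(|u||v|) = 43/sqrt(3965) = 0.682884
theta = acos(0.682884) = 46.93 degrees

46.93 degrees


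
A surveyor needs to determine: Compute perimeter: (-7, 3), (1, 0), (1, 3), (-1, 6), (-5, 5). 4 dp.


Sides: (-7, 3)->(1, 0): sqrt(73) = 8.544004, (1, 0)->(1, 3): sqrt(9) = 3, (1, 3)->(-1, 6): sqrt(13) = 3.605551, (-1, 6)->(-5, 5): sqrt(17) = 4.123106, (-5, 5)->(-7, 3): sqrt(8) = 2.828427
Sum = 22.101088
Perimeter = 22.1011

22.1011


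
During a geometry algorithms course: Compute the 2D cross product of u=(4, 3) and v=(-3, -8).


u x v = u_x*v_y - u_y*v_x = 4*(-8) - 3*(-3)
= (-32) - (-9) = -23

-23


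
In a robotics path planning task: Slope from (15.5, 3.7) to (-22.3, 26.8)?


slope = (y2-y1)/(x2-x1) = (26.8-3.7)/((-22.3)-15.5) = 23.1/(-37.8) = -0.6111

-0.6111


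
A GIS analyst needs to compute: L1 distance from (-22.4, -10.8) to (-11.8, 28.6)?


|(-22.4)-(-11.8)| + |(-10.8)-28.6| = 10.6 + 39.4 = 50

50


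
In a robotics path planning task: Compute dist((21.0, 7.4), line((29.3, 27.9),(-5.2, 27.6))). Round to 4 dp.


|cross product| = 704.76
|line direction| = sqrt(1190.34) = 34.5013
Distance = 704.76/sqrt(1190.34) = 20.4271

20.4271


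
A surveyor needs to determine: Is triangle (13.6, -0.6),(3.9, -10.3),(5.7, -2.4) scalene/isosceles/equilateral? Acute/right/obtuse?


Side lengths squared: AB^2=188.18, BC^2=65.65, CA^2=65.65
Sorted: [65.65, 65.65, 188.18]
By sides: Isosceles, By angles: Obtuse

Isosceles, Obtuse


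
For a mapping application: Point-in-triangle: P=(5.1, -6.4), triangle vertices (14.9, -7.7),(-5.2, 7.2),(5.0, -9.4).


Cross products: AB x AP = 119.89, BC x BP = 32.26, CA x CP = 29.53
All same sign? yes

Yes, inside


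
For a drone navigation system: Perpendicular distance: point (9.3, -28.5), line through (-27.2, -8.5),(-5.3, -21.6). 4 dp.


|cross product| = 40.15
|line direction| = sqrt(651.22) = 25.519
Distance = 40.15/sqrt(651.22) = 1.5733

1.5733


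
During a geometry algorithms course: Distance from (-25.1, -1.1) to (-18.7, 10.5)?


dx=6.4, dy=11.6
d^2 = 6.4^2 + 11.6^2 = 175.52
d = sqrt(175.52) = 13.2484

13.2484


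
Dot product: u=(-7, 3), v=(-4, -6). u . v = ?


u . v = u_x*v_x + u_y*v_y = (-7)*(-4) + 3*(-6)
= 28 + (-18) = 10

10


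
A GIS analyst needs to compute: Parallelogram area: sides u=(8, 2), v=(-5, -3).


|u x v| = |8*(-3) - 2*(-5)|
= |(-24) - (-10)| = 14

14


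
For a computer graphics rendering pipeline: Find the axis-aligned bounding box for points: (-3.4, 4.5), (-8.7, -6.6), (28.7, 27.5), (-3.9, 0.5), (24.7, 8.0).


x range: [-8.7, 28.7]
y range: [-6.6, 27.5]
Bounding box: (-8.7,-6.6) to (28.7,27.5)

(-8.7,-6.6) to (28.7,27.5)


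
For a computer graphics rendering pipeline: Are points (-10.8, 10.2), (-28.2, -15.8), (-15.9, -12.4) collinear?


Cross product: ((-28.2)-(-10.8))*((-12.4)-10.2) - ((-15.8)-10.2)*((-15.9)-(-10.8))
= 260.64

No, not collinear


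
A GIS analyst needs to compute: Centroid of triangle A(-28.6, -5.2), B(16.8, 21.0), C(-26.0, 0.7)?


Centroid = ((x_A+x_B+x_C)/3, (y_A+y_B+y_C)/3)
= (((-28.6)+16.8+(-26))/3, ((-5.2)+21+0.7)/3)
= (-12.6, 5.5)

(-12.6, 5.5)


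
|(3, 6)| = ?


|u| = sqrt(3^2 + 6^2) = sqrt(45) = 6.7082

6.7082


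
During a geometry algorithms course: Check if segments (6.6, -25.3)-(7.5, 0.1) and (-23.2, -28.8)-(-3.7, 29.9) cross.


Cross products: d1=-1681.01, d2=-1238.54, d3=753.77, d4=311.3
d1*d2 < 0 and d3*d4 < 0? no

No, they don't intersect


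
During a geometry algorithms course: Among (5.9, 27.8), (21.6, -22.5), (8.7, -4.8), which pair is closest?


d(P0,P1) = 52.6933, d(P0,P2) = 32.72, d(P1,P2) = 21.9021
Closest: P1 and P2

Closest pair: (21.6, -22.5) and (8.7, -4.8), distance = 21.9021


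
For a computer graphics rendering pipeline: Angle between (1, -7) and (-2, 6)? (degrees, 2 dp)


u.v = -44, |u| = sqrt(50) = 7.0711, |v| = sqrt(40) = 6.3246
cos(theta) = u.v/(|u||v|) = -44/sqrt(2000) = -0.98387
theta = acos(-0.98387) = 169.7 degrees

169.7 degrees


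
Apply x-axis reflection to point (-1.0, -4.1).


Reflection over x-axis: (x,y) -> (x,-y)
(-1, -4.1) -> (-1, 4.1)

(-1, 4.1)


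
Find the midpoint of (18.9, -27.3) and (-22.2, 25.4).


M = ((18.9+(-22.2))/2, ((-27.3)+25.4)/2)
= (-1.65, -0.95)

(-1.65, -0.95)


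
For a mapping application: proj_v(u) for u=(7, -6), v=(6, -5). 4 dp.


u.v = 72, |v| = sqrt(61) = 7.8102
Scalar projection = u.v / |v| = 72 / sqrt(61) = 9.2187

9.2187


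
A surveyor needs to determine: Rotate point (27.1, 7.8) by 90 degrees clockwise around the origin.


90° CW: (x,y) -> (y, -x)
(27.1,7.8) -> (7.8, -27.1)

(7.8, -27.1)


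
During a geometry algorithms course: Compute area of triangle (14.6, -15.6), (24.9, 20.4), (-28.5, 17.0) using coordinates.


Area = |x_A(y_B-y_C) + x_B(y_C-y_A) + x_C(y_A-y_B)|/2
= |49.64 + 811.74 + 1026|/2
= 1887.38/2 = 943.69

943.69


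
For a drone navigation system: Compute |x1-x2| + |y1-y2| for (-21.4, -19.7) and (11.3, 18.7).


|(-21.4)-11.3| + |(-19.7)-18.7| = 32.7 + 38.4 = 71.1

71.1


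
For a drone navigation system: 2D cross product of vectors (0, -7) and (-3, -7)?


u x v = u_x*v_y - u_y*v_x = 0*(-7) - (-7)*(-3)
= 0 - 21 = -21

-21


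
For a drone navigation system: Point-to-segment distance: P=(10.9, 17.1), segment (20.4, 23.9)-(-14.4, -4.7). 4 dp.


Project P onto AB: t = 0.2588 (clamped to [0,1])
Closest point on segment: (11.3942, 16.4987)
Distance: 0.7783

0.7783


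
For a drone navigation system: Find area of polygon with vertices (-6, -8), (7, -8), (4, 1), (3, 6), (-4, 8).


Shoelace sum: ((-6)*(-8) - 7*(-8)) + (7*1 - 4*(-8)) + (4*6 - 3*1) + (3*8 - (-4)*6) + ((-4)*(-8) - (-6)*8)
= 292
Area = |292|/2 = 146

146


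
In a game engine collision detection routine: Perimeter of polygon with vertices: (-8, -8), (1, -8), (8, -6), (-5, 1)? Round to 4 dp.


Sides: (-8, -8)->(1, -8): sqrt(81) = 9, (1, -8)->(8, -6): sqrt(53) = 7.28011, (8, -6)->(-5, 1): sqrt(218) = 14.764823, (-5, 1)->(-8, -8): sqrt(90) = 9.486833
Sum = 40.531766
Perimeter = 40.5318

40.5318


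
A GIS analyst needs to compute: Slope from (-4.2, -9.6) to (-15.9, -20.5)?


slope = (y2-y1)/(x2-x1) = ((-20.5)-(-9.6))/((-15.9)-(-4.2)) = (-10.9)/(-11.7) = 0.9316

0.9316


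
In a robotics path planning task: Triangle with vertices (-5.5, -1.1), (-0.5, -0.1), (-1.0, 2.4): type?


Side lengths squared: AB^2=26, BC^2=6.5, CA^2=32.5
Sorted: [6.5, 26, 32.5]
By sides: Scalene, By angles: Right

Scalene, Right


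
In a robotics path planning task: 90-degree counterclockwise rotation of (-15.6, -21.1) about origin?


90° CCW: (x,y) -> (-y, x)
(-15.6,-21.1) -> (21.1, -15.6)

(21.1, -15.6)


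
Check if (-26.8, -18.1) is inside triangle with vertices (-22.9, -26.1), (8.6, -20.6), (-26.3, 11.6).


Cross products: AB x AP = 273.45, BC x BP = 1052.63, CA x CP = -119.83
All same sign? no

No, outside


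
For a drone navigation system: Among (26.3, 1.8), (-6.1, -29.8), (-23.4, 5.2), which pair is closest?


d(P0,P1) = 45.2584, d(P0,P2) = 49.8162, d(P1,P2) = 39.0422
Closest: P1 and P2

Closest pair: (-6.1, -29.8) and (-23.4, 5.2), distance = 39.0422


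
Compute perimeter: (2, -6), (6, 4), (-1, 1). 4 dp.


Sides: (2, -6)->(6, 4): sqrt(116) = 10.77033, (6, 4)->(-1, 1): sqrt(58) = 7.615773, (-1, 1)->(2, -6): sqrt(58) = 7.615773
Sum = 26.001876
Perimeter = 26.0019

26.0019


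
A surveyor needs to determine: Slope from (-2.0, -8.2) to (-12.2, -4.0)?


slope = (y2-y1)/(x2-x1) = ((-4)-(-8.2))/((-12.2)-(-2)) = 4.2/(-10.2) = -0.4118

-0.4118


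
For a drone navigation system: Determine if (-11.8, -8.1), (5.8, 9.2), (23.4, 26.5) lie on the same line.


Cross product: (5.8-(-11.8))*(26.5-(-8.1)) - (9.2-(-8.1))*(23.4-(-11.8))
= 0

Yes, collinear


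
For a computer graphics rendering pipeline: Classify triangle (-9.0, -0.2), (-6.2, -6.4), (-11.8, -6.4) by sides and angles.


Side lengths squared: AB^2=46.28, BC^2=31.36, CA^2=46.28
Sorted: [31.36, 46.28, 46.28]
By sides: Isosceles, By angles: Acute

Isosceles, Acute


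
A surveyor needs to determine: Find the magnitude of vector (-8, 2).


|u| = sqrt((-8)^2 + 2^2) = sqrt(68) = 8.2462

8.2462


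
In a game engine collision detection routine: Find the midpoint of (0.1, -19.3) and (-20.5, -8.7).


M = ((0.1+(-20.5))/2, ((-19.3)+(-8.7))/2)
= (-10.2, -14)

(-10.2, -14)


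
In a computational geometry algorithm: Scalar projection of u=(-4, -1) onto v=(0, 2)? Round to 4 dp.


u.v = -2, |v| = sqrt(4) = 2
Scalar projection = u.v / |v| = -2 / sqrt(4) = -1

-1


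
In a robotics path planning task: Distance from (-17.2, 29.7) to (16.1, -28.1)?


dx=33.3, dy=-57.8
d^2 = 33.3^2 + (-57.8)^2 = 4449.73
d = sqrt(4449.73) = 66.7063

66.7063


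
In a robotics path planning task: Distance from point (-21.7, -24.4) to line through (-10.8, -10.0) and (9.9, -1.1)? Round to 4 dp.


|cross product| = 201.07
|line direction| = sqrt(507.7) = 22.5322
Distance = 201.07/sqrt(507.7) = 8.9237

8.9237


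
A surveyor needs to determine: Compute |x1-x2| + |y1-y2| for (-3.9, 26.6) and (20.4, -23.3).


|(-3.9)-20.4| + |26.6-(-23.3)| = 24.3 + 49.9 = 74.2

74.2


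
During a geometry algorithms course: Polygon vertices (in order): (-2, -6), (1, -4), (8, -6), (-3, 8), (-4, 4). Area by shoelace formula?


Shoelace sum: ((-2)*(-4) - 1*(-6)) + (1*(-6) - 8*(-4)) + (8*8 - (-3)*(-6)) + ((-3)*4 - (-4)*8) + ((-4)*(-6) - (-2)*4)
= 138
Area = |138|/2 = 69

69


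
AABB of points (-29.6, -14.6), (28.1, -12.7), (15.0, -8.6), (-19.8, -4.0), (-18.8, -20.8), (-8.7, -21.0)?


x range: [-29.6, 28.1]
y range: [-21, -4]
Bounding box: (-29.6,-21) to (28.1,-4)

(-29.6,-21) to (28.1,-4)


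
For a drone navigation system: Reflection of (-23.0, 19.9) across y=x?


Reflection over y=x: (x,y) -> (y,x)
(-23, 19.9) -> (19.9, -23)

(19.9, -23)


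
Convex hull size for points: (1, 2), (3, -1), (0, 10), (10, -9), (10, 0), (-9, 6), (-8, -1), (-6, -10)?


Convex hull vertices (CCW): (-9, 6), (-8, -1), (-6, -10), (10, -9), (10, 0), (0, 10)
Count = 6

6


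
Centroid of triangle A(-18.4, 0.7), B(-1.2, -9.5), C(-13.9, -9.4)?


Centroid = ((x_A+x_B+x_C)/3, (y_A+y_B+y_C)/3)
= (((-18.4)+(-1.2)+(-13.9))/3, (0.7+(-9.5)+(-9.4))/3)
= (-11.1667, -6.0667)

(-11.1667, -6.0667)


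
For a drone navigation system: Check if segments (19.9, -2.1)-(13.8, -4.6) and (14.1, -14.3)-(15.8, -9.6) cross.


Cross products: d1=-6.52, d2=17.9, d3=59.92, d4=35.5
d1*d2 < 0 and d3*d4 < 0? no

No, they don't intersect


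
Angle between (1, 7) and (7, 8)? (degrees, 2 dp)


u.v = 63, |u| = sqrt(50) = 7.0711, |v| = sqrt(113) = 10.6301
cos(theta) = u.v/(|u||v|) = 63/sqrt(5650) = 0.83814
theta = acos(0.83814) = 33.06 degrees

33.06 degrees


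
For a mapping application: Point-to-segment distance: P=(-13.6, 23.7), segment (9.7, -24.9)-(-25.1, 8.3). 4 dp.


Project P onto AB: t = 1 (clamped to [0,1])
Closest point on segment: (-25.1, 8.3)
Distance: 19.22

19.22


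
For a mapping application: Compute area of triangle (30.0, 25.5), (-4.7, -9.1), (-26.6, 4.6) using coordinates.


Area = |x_A(y_B-y_C) + x_B(y_C-y_A) + x_C(y_A-y_B)|/2
= |(-411) + 98.23 + (-920.36)|/2
= 1233.13/2 = 616.565

616.565


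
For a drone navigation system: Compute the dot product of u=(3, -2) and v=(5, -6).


u . v = u_x*v_x + u_y*v_y = 3*5 + (-2)*(-6)
= 15 + 12 = 27

27


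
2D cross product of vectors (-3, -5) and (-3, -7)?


u x v = u_x*v_y - u_y*v_x = (-3)*(-7) - (-5)*(-3)
= 21 - 15 = 6

6


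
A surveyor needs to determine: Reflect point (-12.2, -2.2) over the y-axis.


Reflection over y-axis: (x,y) -> (-x,y)
(-12.2, -2.2) -> (12.2, -2.2)

(12.2, -2.2)


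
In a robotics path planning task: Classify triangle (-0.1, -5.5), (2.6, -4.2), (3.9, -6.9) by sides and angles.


Side lengths squared: AB^2=8.98, BC^2=8.98, CA^2=17.96
Sorted: [8.98, 8.98, 17.96]
By sides: Isosceles, By angles: Right

Isosceles, Right


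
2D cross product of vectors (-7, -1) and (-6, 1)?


u x v = u_x*v_y - u_y*v_x = (-7)*1 - (-1)*(-6)
= (-7) - 6 = -13

-13


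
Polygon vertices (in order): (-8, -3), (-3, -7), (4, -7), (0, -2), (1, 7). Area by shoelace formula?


Shoelace sum: ((-8)*(-7) - (-3)*(-3)) + ((-3)*(-7) - 4*(-7)) + (4*(-2) - 0*(-7)) + (0*7 - 1*(-2)) + (1*(-3) - (-8)*7)
= 143
Area = |143|/2 = 71.5

71.5


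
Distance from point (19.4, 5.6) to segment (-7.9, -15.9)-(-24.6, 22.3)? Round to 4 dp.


Project P onto AB: t = 0.2102 (clamped to [0,1])
Closest point on segment: (-11.4107, -7.8696)
Distance: 33.6263

33.6263


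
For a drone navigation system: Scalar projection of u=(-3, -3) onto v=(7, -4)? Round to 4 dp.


u.v = -9, |v| = sqrt(65) = 8.0623
Scalar projection = u.v / |v| = -9 / sqrt(65) = -1.1163

-1.1163


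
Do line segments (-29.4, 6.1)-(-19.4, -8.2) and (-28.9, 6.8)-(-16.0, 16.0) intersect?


Cross products: d1=-4.43, d2=-280.9, d3=14.15, d4=290.62
d1*d2 < 0 and d3*d4 < 0? no

No, they don't intersect


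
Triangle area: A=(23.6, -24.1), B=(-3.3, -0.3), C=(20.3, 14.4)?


Area = |x_A(y_B-y_C) + x_B(y_C-y_A) + x_C(y_A-y_B)|/2
= |(-346.92) + (-127.05) + (-483.14)|/2
= 957.11/2 = 478.555

478.555


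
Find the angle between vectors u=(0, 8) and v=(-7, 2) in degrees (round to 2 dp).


u.v = 16, |u| = sqrt(64) = 8, |v| = sqrt(53) = 7.2801
cos(theta) = u.v/(|u||v|) = 16/sqrt(3392) = 0.274721
theta = acos(0.274721) = 74.05 degrees

74.05 degrees


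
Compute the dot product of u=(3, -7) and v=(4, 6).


u . v = u_x*v_x + u_y*v_y = 3*4 + (-7)*6
= 12 + (-42) = -30

-30


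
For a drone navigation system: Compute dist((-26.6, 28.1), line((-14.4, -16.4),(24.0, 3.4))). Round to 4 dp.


|cross product| = 1950.36
|line direction| = sqrt(1866.6) = 43.2042
Distance = 1950.36/sqrt(1866.6) = 45.1429

45.1429


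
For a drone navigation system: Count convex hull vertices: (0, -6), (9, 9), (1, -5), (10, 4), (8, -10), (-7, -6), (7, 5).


Convex hull vertices (CCW): (-7, -6), (8, -10), (10, 4), (9, 9)
Count = 4

4


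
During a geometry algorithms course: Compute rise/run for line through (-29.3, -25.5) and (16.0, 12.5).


slope = (y2-y1)/(x2-x1) = (12.5-(-25.5))/(16-(-29.3)) = 38/45.3 = 0.8389

0.8389


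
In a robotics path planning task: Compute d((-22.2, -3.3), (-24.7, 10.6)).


dx=-2.5, dy=13.9
d^2 = (-2.5)^2 + 13.9^2 = 199.46
d = sqrt(199.46) = 14.123

14.123


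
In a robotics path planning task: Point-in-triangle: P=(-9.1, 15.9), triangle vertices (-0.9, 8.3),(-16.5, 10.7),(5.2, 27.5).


Cross products: AB x AP = -98.88, BC x BP = -11.48, CA x CP = -203.8
All same sign? yes

Yes, inside


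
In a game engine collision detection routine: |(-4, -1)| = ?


|u| = sqrt((-4)^2 + (-1)^2) = sqrt(17) = 4.1231

4.1231


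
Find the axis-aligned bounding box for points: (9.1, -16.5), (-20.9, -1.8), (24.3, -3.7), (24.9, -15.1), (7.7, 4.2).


x range: [-20.9, 24.9]
y range: [-16.5, 4.2]
Bounding box: (-20.9,-16.5) to (24.9,4.2)

(-20.9,-16.5) to (24.9,4.2)


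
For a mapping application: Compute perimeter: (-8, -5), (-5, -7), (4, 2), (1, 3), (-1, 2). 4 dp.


Sides: (-8, -5)->(-5, -7): sqrt(13) = 3.605551, (-5, -7)->(4, 2): sqrt(162) = 12.727922, (4, 2)->(1, 3): sqrt(10) = 3.162278, (1, 3)->(-1, 2): sqrt(5) = 2.236068, (-1, 2)->(-8, -5): sqrt(98) = 9.899495
Sum = 31.631314
Perimeter = 31.6313

31.6313


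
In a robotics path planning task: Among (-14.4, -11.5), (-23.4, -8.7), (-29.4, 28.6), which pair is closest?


d(P0,P1) = 9.4255, d(P0,P2) = 42.8137, d(P1,P2) = 37.7795
Closest: P0 and P1

Closest pair: (-14.4, -11.5) and (-23.4, -8.7), distance = 9.4255


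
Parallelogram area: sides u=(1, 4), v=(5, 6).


|u x v| = |1*6 - 4*5|
= |6 - 20| = 14

14


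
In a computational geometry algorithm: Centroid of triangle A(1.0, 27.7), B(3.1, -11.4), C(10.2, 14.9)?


Centroid = ((x_A+x_B+x_C)/3, (y_A+y_B+y_C)/3)
= ((1+3.1+10.2)/3, (27.7+(-11.4)+14.9)/3)
= (4.7667, 10.4)

(4.7667, 10.4)


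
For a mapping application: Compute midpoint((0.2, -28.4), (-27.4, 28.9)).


M = ((0.2+(-27.4))/2, ((-28.4)+28.9)/2)
= (-13.6, 0.25)

(-13.6, 0.25)


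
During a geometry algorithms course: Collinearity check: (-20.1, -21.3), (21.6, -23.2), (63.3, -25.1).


Cross product: (21.6-(-20.1))*((-25.1)-(-21.3)) - ((-23.2)-(-21.3))*(63.3-(-20.1))
= 0

Yes, collinear


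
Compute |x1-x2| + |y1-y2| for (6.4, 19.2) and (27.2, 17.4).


|6.4-27.2| + |19.2-17.4| = 20.8 + 1.8 = 22.6

22.6


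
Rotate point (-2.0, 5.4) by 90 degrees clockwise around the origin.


90° CW: (x,y) -> (y, -x)
(-2,5.4) -> (5.4, 2)

(5.4, 2)


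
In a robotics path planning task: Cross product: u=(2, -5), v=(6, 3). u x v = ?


u x v = u_x*v_y - u_y*v_x = 2*3 - (-5)*6
= 6 - (-30) = 36

36


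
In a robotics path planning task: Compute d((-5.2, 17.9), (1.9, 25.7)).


dx=7.1, dy=7.8
d^2 = 7.1^2 + 7.8^2 = 111.25
d = sqrt(111.25) = 10.5475

10.5475


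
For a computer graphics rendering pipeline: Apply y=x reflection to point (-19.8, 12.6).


Reflection over y=x: (x,y) -> (y,x)
(-19.8, 12.6) -> (12.6, -19.8)

(12.6, -19.8)


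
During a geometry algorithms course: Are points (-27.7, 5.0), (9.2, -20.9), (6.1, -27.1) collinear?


Cross product: (9.2-(-27.7))*((-27.1)-5) - ((-20.9)-5)*(6.1-(-27.7))
= -309.07

No, not collinear


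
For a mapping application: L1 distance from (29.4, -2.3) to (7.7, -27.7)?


|29.4-7.7| + |(-2.3)-(-27.7)| = 21.7 + 25.4 = 47.1

47.1


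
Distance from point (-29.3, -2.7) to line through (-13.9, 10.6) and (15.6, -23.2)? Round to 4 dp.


|cross product| = 912.87
|line direction| = sqrt(2012.69) = 44.863
Distance = 912.87/sqrt(2012.69) = 20.3479

20.3479


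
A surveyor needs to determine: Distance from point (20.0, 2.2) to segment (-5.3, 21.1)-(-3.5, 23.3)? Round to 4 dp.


Project P onto AB: t = 0.4901 (clamped to [0,1])
Closest point on segment: (-4.4178, 22.1782)
Distance: 31.5493

31.5493


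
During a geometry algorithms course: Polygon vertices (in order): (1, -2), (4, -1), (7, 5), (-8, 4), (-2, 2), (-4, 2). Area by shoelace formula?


Shoelace sum: (1*(-1) - 4*(-2)) + (4*5 - 7*(-1)) + (7*4 - (-8)*5) + ((-8)*2 - (-2)*4) + ((-2)*2 - (-4)*2) + ((-4)*(-2) - 1*2)
= 104
Area = |104|/2 = 52

52


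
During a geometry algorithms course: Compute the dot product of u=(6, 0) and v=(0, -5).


u . v = u_x*v_x + u_y*v_y = 6*0 + 0*(-5)
= 0 + 0 = 0

0


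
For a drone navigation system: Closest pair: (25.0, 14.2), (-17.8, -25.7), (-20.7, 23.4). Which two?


d(P0,P1) = 58.5137, d(P0,P2) = 46.6168, d(P1,P2) = 49.1856
Closest: P0 and P2

Closest pair: (25.0, 14.2) and (-20.7, 23.4), distance = 46.6168


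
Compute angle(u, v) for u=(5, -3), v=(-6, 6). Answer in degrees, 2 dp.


u.v = -48, |u| = sqrt(34) = 5.831, |v| = sqrt(72) = 8.4853
cos(theta) = u.v/(|u||v|) = -48/sqrt(2448) = -0.970143
theta = acos(-0.970143) = 165.96 degrees

165.96 degrees


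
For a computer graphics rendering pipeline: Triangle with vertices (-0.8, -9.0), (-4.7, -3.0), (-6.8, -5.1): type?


Side lengths squared: AB^2=51.21, BC^2=8.82, CA^2=51.21
Sorted: [8.82, 51.21, 51.21]
By sides: Isosceles, By angles: Acute

Isosceles, Acute


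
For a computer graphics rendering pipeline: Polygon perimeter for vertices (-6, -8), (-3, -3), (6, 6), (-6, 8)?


Sides: (-6, -8)->(-3, -3): sqrt(34) = 5.830952, (-3, -3)->(6, 6): sqrt(162) = 12.727922, (6, 6)->(-6, 8): sqrt(148) = 12.165525, (-6, 8)->(-6, -8): sqrt(256) = 16
Sum = 46.724399
Perimeter = 46.7244

46.7244


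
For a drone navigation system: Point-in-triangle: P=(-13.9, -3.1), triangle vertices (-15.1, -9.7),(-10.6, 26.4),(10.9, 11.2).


Cross products: AB x AP = -13.62, BC x BP = -684.41, CA x CP = -146.52
All same sign? yes

Yes, inside


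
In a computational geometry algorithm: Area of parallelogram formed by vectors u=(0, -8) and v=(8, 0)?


|u x v| = |0*0 - (-8)*8|
= |0 - (-64)| = 64

64


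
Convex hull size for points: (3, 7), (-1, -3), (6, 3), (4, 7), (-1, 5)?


Convex hull vertices (CCW): (-1, -3), (6, 3), (4, 7), (3, 7), (-1, 5)
Count = 5

5


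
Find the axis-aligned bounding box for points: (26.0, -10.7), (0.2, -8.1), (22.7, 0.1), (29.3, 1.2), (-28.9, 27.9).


x range: [-28.9, 29.3]
y range: [-10.7, 27.9]
Bounding box: (-28.9,-10.7) to (29.3,27.9)

(-28.9,-10.7) to (29.3,27.9)


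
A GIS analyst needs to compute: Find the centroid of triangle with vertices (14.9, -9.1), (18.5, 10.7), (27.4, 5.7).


Centroid = ((x_A+x_B+x_C)/3, (y_A+y_B+y_C)/3)
= ((14.9+18.5+27.4)/3, ((-9.1)+10.7+5.7)/3)
= (20.2667, 2.4333)

(20.2667, 2.4333)


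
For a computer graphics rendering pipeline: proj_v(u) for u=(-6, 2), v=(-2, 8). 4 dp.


u.v = 28, |v| = sqrt(68) = 8.2462
Scalar projection = u.v / |v| = 28 / sqrt(68) = 3.3955

3.3955


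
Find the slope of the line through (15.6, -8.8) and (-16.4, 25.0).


slope = (y2-y1)/(x2-x1) = (25-(-8.8))/((-16.4)-15.6) = 33.8/(-32) = -1.0562

-1.0562


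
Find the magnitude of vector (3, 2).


|u| = sqrt(3^2 + 2^2) = sqrt(13) = 3.6056

3.6056


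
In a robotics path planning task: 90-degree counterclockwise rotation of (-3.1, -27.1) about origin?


90° CCW: (x,y) -> (-y, x)
(-3.1,-27.1) -> (27.1, -3.1)

(27.1, -3.1)


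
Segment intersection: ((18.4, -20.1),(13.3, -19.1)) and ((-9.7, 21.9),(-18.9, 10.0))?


Cross products: d1=720.79, d2=650.9, d3=-186.1, d4=-116.21
d1*d2 < 0 and d3*d4 < 0? no

No, they don't intersect


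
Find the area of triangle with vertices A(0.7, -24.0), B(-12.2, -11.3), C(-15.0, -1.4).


Area = |x_A(y_B-y_C) + x_B(y_C-y_A) + x_C(y_A-y_B)|/2
= |(-6.93) + (-275.72) + 190.5|/2
= 92.15/2 = 46.075

46.075


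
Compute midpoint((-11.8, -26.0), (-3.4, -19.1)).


M = (((-11.8)+(-3.4))/2, ((-26)+(-19.1))/2)
= (-7.6, -22.55)

(-7.6, -22.55)


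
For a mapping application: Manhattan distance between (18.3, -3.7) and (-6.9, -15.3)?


|18.3-(-6.9)| + |(-3.7)-(-15.3)| = 25.2 + 11.6 = 36.8

36.8


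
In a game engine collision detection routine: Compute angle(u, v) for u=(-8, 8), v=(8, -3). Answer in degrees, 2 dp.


u.v = -88, |u| = sqrt(128) = 11.3137, |v| = sqrt(73) = 8.544
cos(theta) = u.v/(|u||v|) = -88/sqrt(9344) = -0.910366
theta = acos(-0.910366) = 155.56 degrees

155.56 degrees


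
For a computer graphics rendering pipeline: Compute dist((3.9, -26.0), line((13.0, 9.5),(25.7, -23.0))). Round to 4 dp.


|cross product| = 746.6
|line direction| = sqrt(1217.54) = 34.8933
Distance = 746.6/sqrt(1217.54) = 21.3967

21.3967


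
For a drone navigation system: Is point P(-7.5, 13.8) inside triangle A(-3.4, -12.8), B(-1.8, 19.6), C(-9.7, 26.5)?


Cross products: AB x AP = 175.4, BC x BP = 85.15, CA x CP = 6.45
All same sign? yes

Yes, inside


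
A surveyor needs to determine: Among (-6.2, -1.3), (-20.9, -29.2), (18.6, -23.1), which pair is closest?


d(P0,P1) = 31.5357, d(P0,P2) = 33.0194, d(P1,P2) = 39.9682
Closest: P0 and P1

Closest pair: (-6.2, -1.3) and (-20.9, -29.2), distance = 31.5357


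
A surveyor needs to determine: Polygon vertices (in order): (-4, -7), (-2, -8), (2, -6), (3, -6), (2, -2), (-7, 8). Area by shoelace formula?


Shoelace sum: ((-4)*(-8) - (-2)*(-7)) + ((-2)*(-6) - 2*(-8)) + (2*(-6) - 3*(-6)) + (3*(-2) - 2*(-6)) + (2*8 - (-7)*(-2)) + ((-7)*(-7) - (-4)*8)
= 141
Area = |141|/2 = 70.5

70.5


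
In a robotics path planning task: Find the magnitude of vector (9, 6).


|u| = sqrt(9^2 + 6^2) = sqrt(117) = 10.8167

10.8167


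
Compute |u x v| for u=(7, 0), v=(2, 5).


|u x v| = |7*5 - 0*2|
= |35 - 0| = 35

35


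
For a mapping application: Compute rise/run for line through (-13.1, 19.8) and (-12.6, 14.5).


slope = (y2-y1)/(x2-x1) = (14.5-19.8)/((-12.6)-(-13.1)) = (-5.3)/0.5 = -10.6

-10.6


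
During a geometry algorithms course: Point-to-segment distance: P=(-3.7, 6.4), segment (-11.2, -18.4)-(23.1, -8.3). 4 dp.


Project P onto AB: t = 0.3971 (clamped to [0,1])
Closest point on segment: (2.4215, -14.389)
Distance: 21.6715

21.6715


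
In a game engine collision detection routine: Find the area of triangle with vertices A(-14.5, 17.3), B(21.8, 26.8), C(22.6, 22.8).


Area = |x_A(y_B-y_C) + x_B(y_C-y_A) + x_C(y_A-y_B)|/2
= |(-58) + 119.9 + (-214.7)|/2
= 152.8/2 = 76.4

76.4


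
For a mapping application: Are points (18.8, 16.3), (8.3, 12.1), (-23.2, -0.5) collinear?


Cross product: (8.3-18.8)*((-0.5)-16.3) - (12.1-16.3)*((-23.2)-18.8)
= 0

Yes, collinear


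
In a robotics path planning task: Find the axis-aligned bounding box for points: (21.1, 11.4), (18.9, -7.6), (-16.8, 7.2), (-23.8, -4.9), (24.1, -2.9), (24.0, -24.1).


x range: [-23.8, 24.1]
y range: [-24.1, 11.4]
Bounding box: (-23.8,-24.1) to (24.1,11.4)

(-23.8,-24.1) to (24.1,11.4)


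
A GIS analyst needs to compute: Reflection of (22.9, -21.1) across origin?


Reflection over origin: (x,y) -> (-x,-y)
(22.9, -21.1) -> (-22.9, 21.1)

(-22.9, 21.1)


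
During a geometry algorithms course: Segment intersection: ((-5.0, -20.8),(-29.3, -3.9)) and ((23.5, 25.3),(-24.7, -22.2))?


Cross products: d1=868.27, d2=-1100.56, d3=-1601.88, d4=366.95
d1*d2 < 0 and d3*d4 < 0? yes

Yes, they intersect


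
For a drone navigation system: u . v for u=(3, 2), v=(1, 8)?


u . v = u_x*v_x + u_y*v_y = 3*1 + 2*8
= 3 + 16 = 19

19


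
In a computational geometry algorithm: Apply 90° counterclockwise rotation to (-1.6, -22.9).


90° CCW: (x,y) -> (-y, x)
(-1.6,-22.9) -> (22.9, -1.6)

(22.9, -1.6)


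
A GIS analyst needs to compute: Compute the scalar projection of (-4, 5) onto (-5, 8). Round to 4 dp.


u.v = 60, |v| = sqrt(89) = 9.434
Scalar projection = u.v / |v| = 60 / sqrt(89) = 6.36

6.36


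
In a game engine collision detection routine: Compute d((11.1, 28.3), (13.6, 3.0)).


dx=2.5, dy=-25.3
d^2 = 2.5^2 + (-25.3)^2 = 646.34
d = sqrt(646.34) = 25.4232

25.4232


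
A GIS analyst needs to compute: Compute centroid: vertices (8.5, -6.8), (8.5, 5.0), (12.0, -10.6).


Centroid = ((x_A+x_B+x_C)/3, (y_A+y_B+y_C)/3)
= ((8.5+8.5+12)/3, ((-6.8)+5+(-10.6))/3)
= (9.6667, -4.1333)

(9.6667, -4.1333)


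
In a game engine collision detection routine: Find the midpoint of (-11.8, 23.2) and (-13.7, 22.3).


M = (((-11.8)+(-13.7))/2, (23.2+22.3)/2)
= (-12.75, 22.75)

(-12.75, 22.75)


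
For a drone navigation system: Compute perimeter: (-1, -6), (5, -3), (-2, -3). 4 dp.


Sides: (-1, -6)->(5, -3): sqrt(45) = 6.708204, (5, -3)->(-2, -3): sqrt(49) = 7, (-2, -3)->(-1, -6): sqrt(10) = 3.162278
Sum = 16.870482
Perimeter = 16.8705

16.8705


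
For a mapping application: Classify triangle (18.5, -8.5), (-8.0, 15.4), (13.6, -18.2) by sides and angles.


Side lengths squared: AB^2=1273.46, BC^2=1595.52, CA^2=118.1
Sorted: [118.1, 1273.46, 1595.52]
By sides: Scalene, By angles: Obtuse

Scalene, Obtuse


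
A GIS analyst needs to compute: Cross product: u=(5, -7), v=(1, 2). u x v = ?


u x v = u_x*v_y - u_y*v_x = 5*2 - (-7)*1
= 10 - (-7) = 17

17


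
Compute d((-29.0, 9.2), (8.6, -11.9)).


dx=37.6, dy=-21.1
d^2 = 37.6^2 + (-21.1)^2 = 1858.97
d = sqrt(1858.97) = 43.1158

43.1158


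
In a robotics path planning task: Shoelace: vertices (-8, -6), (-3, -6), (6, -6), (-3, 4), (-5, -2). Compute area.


Shoelace sum: ((-8)*(-6) - (-3)*(-6)) + ((-3)*(-6) - 6*(-6)) + (6*4 - (-3)*(-6)) + ((-3)*(-2) - (-5)*4) + ((-5)*(-6) - (-8)*(-2))
= 130
Area = |130|/2 = 65

65


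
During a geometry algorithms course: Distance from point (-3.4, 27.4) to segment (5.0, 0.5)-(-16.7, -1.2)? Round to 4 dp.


Project P onto AB: t = 0.2882 (clamped to [0,1])
Closest point on segment: (-1.2542, 0.01)
Distance: 27.4739

27.4739


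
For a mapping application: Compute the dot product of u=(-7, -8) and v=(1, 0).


u . v = u_x*v_x + u_y*v_y = (-7)*1 + (-8)*0
= (-7) + 0 = -7

-7


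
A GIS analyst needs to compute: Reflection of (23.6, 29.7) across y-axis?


Reflection over y-axis: (x,y) -> (-x,y)
(23.6, 29.7) -> (-23.6, 29.7)

(-23.6, 29.7)


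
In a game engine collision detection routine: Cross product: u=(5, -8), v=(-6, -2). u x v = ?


u x v = u_x*v_y - u_y*v_x = 5*(-2) - (-8)*(-6)
= (-10) - 48 = -58

-58


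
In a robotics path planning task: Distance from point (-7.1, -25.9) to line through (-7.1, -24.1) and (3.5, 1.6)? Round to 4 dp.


|cross product| = 19.08
|line direction| = sqrt(772.85) = 27.8002
Distance = 19.08/sqrt(772.85) = 0.6863

0.6863


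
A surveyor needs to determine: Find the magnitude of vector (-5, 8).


|u| = sqrt((-5)^2 + 8^2) = sqrt(89) = 9.434

9.434


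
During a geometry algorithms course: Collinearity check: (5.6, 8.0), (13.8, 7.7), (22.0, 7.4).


Cross product: (13.8-5.6)*(7.4-8) - (7.7-8)*(22-5.6)
= 0

Yes, collinear


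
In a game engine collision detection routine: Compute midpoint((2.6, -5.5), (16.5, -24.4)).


M = ((2.6+16.5)/2, ((-5.5)+(-24.4))/2)
= (9.55, -14.95)

(9.55, -14.95)


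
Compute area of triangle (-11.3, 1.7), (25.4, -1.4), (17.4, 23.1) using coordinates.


Area = |x_A(y_B-y_C) + x_B(y_C-y_A) + x_C(y_A-y_B)|/2
= |276.85 + 543.56 + 53.94|/2
= 874.35/2 = 437.175

437.175


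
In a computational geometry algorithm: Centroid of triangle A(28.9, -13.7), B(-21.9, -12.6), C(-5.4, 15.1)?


Centroid = ((x_A+x_B+x_C)/3, (y_A+y_B+y_C)/3)
= ((28.9+(-21.9)+(-5.4))/3, ((-13.7)+(-12.6)+15.1)/3)
= (0.5333, -3.7333)

(0.5333, -3.7333)


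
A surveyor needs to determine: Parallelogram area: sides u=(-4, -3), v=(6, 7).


|u x v| = |(-4)*7 - (-3)*6|
= |(-28) - (-18)| = 10

10


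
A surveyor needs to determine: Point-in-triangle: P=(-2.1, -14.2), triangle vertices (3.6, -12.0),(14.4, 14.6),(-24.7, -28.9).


Cross products: AB x AP = 127.86, BC x BP = 408.33, CA x CP = 34.07
All same sign? yes

Yes, inside


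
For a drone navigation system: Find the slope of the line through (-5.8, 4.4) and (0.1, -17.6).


slope = (y2-y1)/(x2-x1) = ((-17.6)-4.4)/(0.1-(-5.8)) = (-22)/5.9 = -3.7288

-3.7288


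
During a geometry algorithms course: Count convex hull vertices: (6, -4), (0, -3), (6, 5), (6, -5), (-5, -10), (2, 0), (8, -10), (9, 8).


Convex hull vertices (CCW): (-5, -10), (8, -10), (9, 8), (6, 5), (2, 0)
Count = 5

5


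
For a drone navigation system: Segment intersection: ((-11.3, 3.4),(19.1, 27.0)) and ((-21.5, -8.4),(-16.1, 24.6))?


Cross products: d1=-272.88, d2=-1148.64, d3=-118, d4=757.76
d1*d2 < 0 and d3*d4 < 0? no

No, they don't intersect


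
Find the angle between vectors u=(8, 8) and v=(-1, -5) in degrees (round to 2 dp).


u.v = -48, |u| = sqrt(128) = 11.3137, |v| = sqrt(26) = 5.099
cos(theta) = u.v/(|u||v|) = -48/sqrt(3328) = -0.83205
theta = acos(-0.83205) = 146.31 degrees

146.31 degrees


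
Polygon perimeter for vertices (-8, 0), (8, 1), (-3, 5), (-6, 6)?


Sides: (-8, 0)->(8, 1): sqrt(257) = 16.03122, (8, 1)->(-3, 5): sqrt(137) = 11.7047, (-3, 5)->(-6, 6): sqrt(10) = 3.162278, (-6, 6)->(-8, 0): sqrt(40) = 6.324555
Sum = 37.222753
Perimeter = 37.2228

37.2228
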